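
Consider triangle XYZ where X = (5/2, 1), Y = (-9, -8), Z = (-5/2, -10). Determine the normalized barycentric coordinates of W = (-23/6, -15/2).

Signed area of the reference triangle: [XYZ] = ½·((5/2)·(-8−(-10)) + (-9)·(-10−1) + (-5/2)·(1−(-8))) = ½·(5 + 99 − 45/2) = 163/4.
[WYZ] = ½·((-23/6)·(-8−(-10)) + (-9)·(-10−(-15/2)) + (-5/2)·(-15/2−(-8))) = ½·(-23/3 + 45/2 − 5/4) = 163/24, so the X-coordinate is (163/24)/(163/4) = 1/6.
[XWZ] = ½·((5/2)·(-15/2−(-10)) + (-23/6)·(-10−1) + (-5/2)·(1−(-15/2))) = ½·(25/4 + 253/6 − 85/4) = 163/12, so the Y-coordinate is 1/3.
[XYW] = ½·((5/2)·(-8−(-15/2)) + (-9)·(-15/2−1) + (-23/6)·(1−(-8))) = ½·(-5/4 + 153/2 − 69/2) = 163/8, so the Z-coordinate is 1/2.
Check: 1/6 + 1/3 + 1/2 = 1.

(1/6, 1/3, 1/2)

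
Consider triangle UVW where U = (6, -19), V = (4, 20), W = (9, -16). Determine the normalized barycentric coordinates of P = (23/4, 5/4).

(1/4, 1/2, 1/4)

Signed area of the reference triangle: [UVW] = ½·(6·(20−(-16)) + 4·(-16−(-19)) + 9·(-19−20)) = ½·(216 + 12 − 351) = -123/2.
[PVW] = ½·((23/4)·(20−(-16)) + 4·(-16−(5/4)) + 9·(5/4−20)) = ½·(207 − 69 − 675/4) = -123/8, so the U-coordinate is (-123/8)/(-123/2) = 1/4.
[UPW] = ½·(6·(5/4−(-16)) + (23/4)·(-16−(-19)) + 9·(-19−(5/4))) = ½·(207/2 + 69/4 − 729/4) = -123/4, so the V-coordinate is 1/2.
[UVP] = ½·(6·(20−(5/4)) + 4·(5/4−(-19)) + (23/4)·(-19−20)) = ½·(225/2 + 81 − 897/4) = -123/8, so the W-coordinate is 1/4.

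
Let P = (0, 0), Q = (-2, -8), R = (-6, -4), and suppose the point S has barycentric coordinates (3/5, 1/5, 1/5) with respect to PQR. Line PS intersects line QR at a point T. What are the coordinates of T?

Line PS meets QR where the P-coordinate vanishes; zeroing S's P-weight and renormalizing leaves Q, R-weights 1/5 : 1/5 → (1/2, 1/2).
So T = (1/2)·Q + (1/2)·R = (-4, -6).

(-4, -6)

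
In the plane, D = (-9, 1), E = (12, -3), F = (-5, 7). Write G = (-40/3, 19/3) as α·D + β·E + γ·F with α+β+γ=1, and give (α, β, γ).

(2/3, -1/3, 2/3)

Signed area of the reference triangle: [DEF] = ½·((-9)·(-3−7) + 12·(7−1) + (-5)·(1−(-3))) = ½·(90 + 72 − 20) = 71.
[GEF] = ½·((-40/3)·(-3−7) + 12·(7−(19/3)) + (-5)·(19/3−(-3))) = ½·(400/3 + 8 − 140/3) = 142/3, so the D-coordinate is (142/3)/71 = 2/3.
[DGF] = ½·((-9)·(19/3−7) + (-40/3)·(7−1) + (-5)·(1−(19/3))) = ½·(6 − 80 + 80/3) = -71/3, so the E-coordinate is -1/3.
[DEG] = ½·((-9)·(-3−(19/3)) + 12·(19/3−1) + (-40/3)·(1−(-3))) = ½·(84 + 64 − 160/3) = 142/3, so the F-coordinate is 2/3.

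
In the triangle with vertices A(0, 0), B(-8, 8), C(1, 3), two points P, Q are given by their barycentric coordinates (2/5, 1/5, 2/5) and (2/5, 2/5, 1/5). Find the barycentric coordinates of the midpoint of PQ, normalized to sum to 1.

Since both coordinate triples sum to 1, the midpoint's barycentrics are the componentwise average.
(2/5+2/5)/2 = 2/5; similarly 3/10 and 3/10.

(2/5, 3/10, 3/10)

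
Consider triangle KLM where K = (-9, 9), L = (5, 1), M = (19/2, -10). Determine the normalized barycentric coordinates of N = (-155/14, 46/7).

(9/7, -5/7, 3/7)

Signed area of the reference triangle: [KLM] = ½·((-9)·(1−(-10)) + 5·(-10−9) + (19/2)·(9−1)) = ½·(-99 − 95 + 76) = -59.
[NLM] = ½·((-155/14)·(1−(-10)) + 5·(-10−(46/7)) + (19/2)·(46/7−1)) = ½·(-1705/14 − 580/7 + 741/14) = -531/7, so the K-coordinate is (-531/7)/(-59) = 9/7.
[KNM] = ½·((-9)·(46/7−(-10)) + (-155/14)·(-10−9) + (19/2)·(9−(46/7))) = ½·(-1044/7 + 2945/14 + 323/14) = 295/7, so the L-coordinate is -5/7.
[KLN] = ½·((-9)·(1−(46/7)) + 5·(46/7−9) + (-155/14)·(9−1)) = ½·(351/7 − 85/7 − 620/7) = -177/7, so the M-coordinate is 3/7.
Check: 9/7 − 5/7 + 3/7 = 1.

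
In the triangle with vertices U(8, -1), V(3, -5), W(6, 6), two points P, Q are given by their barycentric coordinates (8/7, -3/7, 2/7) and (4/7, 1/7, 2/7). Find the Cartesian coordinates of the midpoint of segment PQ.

Barycentric coordinates of the midpoint are the average: (6/7, -1/7, 2/7).
Converting: (6/7)·U + (-1/7)·V + (2/7)·W = (57/7, 11/7).

(57/7, 11/7)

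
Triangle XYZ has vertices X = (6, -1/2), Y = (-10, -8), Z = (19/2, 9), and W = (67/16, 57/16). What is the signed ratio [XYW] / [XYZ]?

5/8

[XYZ] = ½·(6·(-8−9) + (-10)·(9−(-1/2)) + (19/2)·(-1/2−(-8))) = ½·(-102 − 95 + 285/4) = -503/8.
[XYW] = ½·(6·(-8−(57/16)) + (-10)·(57/16−(-1/2)) + (67/16)·(-1/2−(-8))) = ½·(-555/8 − 325/8 + 1005/32) = -2515/64, so the ratio is (-2515/64)/(-503/8) = 5/8.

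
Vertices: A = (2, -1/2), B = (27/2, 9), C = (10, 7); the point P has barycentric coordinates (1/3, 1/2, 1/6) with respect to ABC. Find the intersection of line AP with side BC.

Line AP meets BC where the A-coordinate vanishes; zeroing P's A-weight and renormalizing leaves B, C-weights 1/2 : 1/6 → (3/4, 1/4).
So Q = (3/4)·B + (1/4)·C = (101/8, 17/2).

(101/8, 17/2)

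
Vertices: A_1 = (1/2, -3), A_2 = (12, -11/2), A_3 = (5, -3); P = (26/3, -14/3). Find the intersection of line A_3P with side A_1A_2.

Barycentric coordinates of P with respect to A_1A_2A_3: (2/9, 2/3, 1/9).
On side A_1A_2 the A_3-coordinate is zero; dropping P's A_3-weight 1/9 and renormalizing the remaining 2/9 : 2/3 gives weights 1/4, 3/4 on A_1, A_2.
Q = (1/4)·(1/2, -3) + (3/4)·(12, -11/2) = (73/8, -39/8).

(73/8, -39/8)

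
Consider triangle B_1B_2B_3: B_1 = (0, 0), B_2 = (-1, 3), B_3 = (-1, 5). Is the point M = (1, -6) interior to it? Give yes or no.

no

Barycentric coordinates of M: (2, 1/2, -3/2).
The three coordinates are positive, positive, negative; a point is interior exactly when all three are positive.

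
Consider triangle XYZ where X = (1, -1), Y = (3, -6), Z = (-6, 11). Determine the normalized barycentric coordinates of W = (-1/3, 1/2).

Signed area of the reference triangle: [XYZ] = ½·(1·(-6−11) + 3·(11−(-1)) + (-6)·(-1−(-6))) = ½·(-17 + 36 − 30) = -11/2.
[WYZ] = ½·((-1/3)·(-6−11) + 3·(11−(1/2)) + (-6)·(1/2−(-6))) = ½·(17/3 + 63/2 − 39) = -11/12, so the X-coordinate is (-11/12)/(-11/2) = 1/6.
[XWZ] = ½·(1·(1/2−11) + (-1/3)·(11−(-1)) + (-6)·(-1−(1/2))) = ½·(-21/2 − 4 + 9) = -11/4, so the Y-coordinate is 1/2.
[XYW] = ½·(1·(-6−(1/2)) + 3·(1/2−(-1)) + (-1/3)·(-1−(-6))) = ½·(-13/2 + 9/2 − 5/3) = -11/6, so the Z-coordinate is 1/3.
Check: 1/6 + 1/2 + 1/3 = 1.

(1/6, 1/2, 1/3)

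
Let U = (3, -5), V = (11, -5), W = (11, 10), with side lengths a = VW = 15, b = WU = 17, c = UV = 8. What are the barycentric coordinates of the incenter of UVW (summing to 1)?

(3/8, 17/40, 1/5)

The incenter has barycentric coordinates proportional to the opposite side lengths: (15 : 17 : 8).
Normalizing by 15+17+8 = 40 gives (3/8, 17/40, 1/5).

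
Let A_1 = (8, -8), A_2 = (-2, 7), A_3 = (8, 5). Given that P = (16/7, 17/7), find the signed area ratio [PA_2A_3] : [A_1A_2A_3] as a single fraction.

[A_1A_2A_3] = ½·(8·(7−5) + (-2)·(5−(-8)) + 8·(-8−7)) = ½·(16 − 26 − 120) = -65.
[PA_2A_3] = ½·((16/7)·(7−5) + (-2)·(5−(17/7)) + 8·(17/7−7)) = ½·(32/7 − 36/7 − 256/7) = -130/7, so the ratio is (-130/7)/(-65) = 2/7.

2/7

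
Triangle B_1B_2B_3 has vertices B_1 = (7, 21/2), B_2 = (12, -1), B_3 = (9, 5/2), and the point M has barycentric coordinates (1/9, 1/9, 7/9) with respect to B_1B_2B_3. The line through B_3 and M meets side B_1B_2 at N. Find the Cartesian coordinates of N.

Line B_3M meets B_1B_2 where the B_3-coordinate vanishes; zeroing M's B_3-weight and renormalizing leaves B_1, B_2-weights 1/9 : 1/9 → (1/2, 1/2).
So N = (1/2)·B_1 + (1/2)·B_2 = (19/2, 19/4).

(19/2, 19/4)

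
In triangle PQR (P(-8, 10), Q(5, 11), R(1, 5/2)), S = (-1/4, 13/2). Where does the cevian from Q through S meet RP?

(-2, 5)

Barycentric coordinates of S with respect to PQR: (1/4, 1/4, 1/2).
On side RP the Q-coordinate is zero; dropping S's Q-weight 1/4 and renormalizing the remaining 1/2 : 1/4 gives weights 2/3, 1/3 on R, P.
T = (2/3)·(1, 5/2) + (1/3)·(-8, 10) = (-2, 5).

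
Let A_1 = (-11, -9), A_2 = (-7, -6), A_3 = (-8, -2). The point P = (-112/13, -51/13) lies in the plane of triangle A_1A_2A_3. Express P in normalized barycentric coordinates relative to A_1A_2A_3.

Signed area of the reference triangle: [A_1A_2A_3] = ½·((-11)·(-6−(-2)) + (-7)·(-2−(-9)) + (-8)·(-9−(-6))) = ½·(44 − 49 + 24) = 19/2.
[PA_2A_3] = ½·((-112/13)·(-6−(-2)) + (-7)·(-2−(-51/13)) + (-8)·(-51/13−(-6))) = ½·(448/13 − 175/13 − 216/13) = 57/26, so the A_1-coordinate is (57/26)/(19/2) = 3/13.
[A_1PA_3] = ½·((-11)·(-51/13−(-2)) + (-112/13)·(-2−(-9)) + (-8)·(-9−(-51/13))) = ½·(275/13 − 784/13 + 528/13) = 19/26, so the A_2-coordinate is 1/13.
[A_1A_2P] = ½·((-11)·(-6−(-51/13)) + (-7)·(-51/13−(-9)) + (-112/13)·(-9−(-6))) = ½·(297/13 − 462/13 + 336/13) = 171/26, so the A_3-coordinate is 9/13.

(3/13, 1/13, 9/13)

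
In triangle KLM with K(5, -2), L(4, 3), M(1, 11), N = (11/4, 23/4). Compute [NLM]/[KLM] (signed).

[KLM] = ½·(5·(3−11) + 4·(11−(-2)) + 1·(-2−3)) = ½·(-40 + 52 − 5) = 7/2.
[NLM] = ½·((11/4)·(3−11) + 4·(11−(23/4)) + 1·(23/4−3)) = ½·(-22 + 21 + 11/4) = 7/8, so the ratio is (7/8)/(7/2) = 1/4.

1/4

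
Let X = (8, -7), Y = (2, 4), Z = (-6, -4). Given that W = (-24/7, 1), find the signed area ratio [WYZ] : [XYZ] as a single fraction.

-1/7

[XYZ] = ½·(8·(4−(-4)) + 2·(-4−(-7)) + (-6)·(-7−4)) = ½·(64 + 6 + 66) = 68.
[WYZ] = ½·((-24/7)·(4−(-4)) + 2·(-4−1) + (-6)·(1−4)) = ½·(-192/7 − 10 + 18) = -68/7, so the ratio is (-68/7)/68 = -1/7.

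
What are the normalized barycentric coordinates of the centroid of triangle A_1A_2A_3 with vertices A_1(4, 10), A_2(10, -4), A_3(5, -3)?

The centroid is the average of the vertices, so each weight is 1/3.

(1/3, 1/3, 1/3)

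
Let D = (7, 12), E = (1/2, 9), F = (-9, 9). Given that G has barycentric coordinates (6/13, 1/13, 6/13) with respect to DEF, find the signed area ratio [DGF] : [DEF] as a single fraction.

The signed ratio [DGF]/[DEF] equals the barycentric coordinate of G at vertex E, which is 1/13.

1/13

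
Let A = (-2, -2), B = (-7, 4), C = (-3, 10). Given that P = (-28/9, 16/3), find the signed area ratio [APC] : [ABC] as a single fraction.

1/9

[ABC] = ½·((-2)·(4−10) + (-7)·(10−(-2)) + (-3)·(-2−4)) = ½·(12 − 84 + 18) = -27.
[APC] = ½·((-2)·(16/3−10) + (-28/9)·(10−(-2)) + (-3)·(-2−(16/3))) = ½·(28/3 − 112/3 + 22) = -3, so the ratio is (-3)/(-27) = 1/9.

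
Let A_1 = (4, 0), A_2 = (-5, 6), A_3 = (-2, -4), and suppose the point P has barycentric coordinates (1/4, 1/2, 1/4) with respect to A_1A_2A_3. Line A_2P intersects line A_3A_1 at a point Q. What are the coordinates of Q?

Line A_2P meets A_3A_1 where the A_2-coordinate vanishes; zeroing P's A_2-weight and renormalizing leaves A_3, A_1-weights 1/4 : 1/4 → (1/2, 1/2).
So Q = (1/2)·A_3 + (1/2)·A_1 = (1, -2).

(1, -2)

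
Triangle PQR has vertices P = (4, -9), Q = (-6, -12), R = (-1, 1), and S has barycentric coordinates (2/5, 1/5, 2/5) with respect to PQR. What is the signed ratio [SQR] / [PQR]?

The signed ratio [SQR]/[PQR] equals the barycentric coordinate of S at vertex P, which is 2/5.

2/5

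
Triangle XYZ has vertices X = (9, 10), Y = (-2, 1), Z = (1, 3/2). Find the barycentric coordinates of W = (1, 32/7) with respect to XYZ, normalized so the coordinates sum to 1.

Signed area of the reference triangle: [XYZ] = ½·(9·(1−(3/2)) + (-2)·(3/2−10) + 1·(10−1)) = ½·(-9/2 + 17 + 9) = 43/4.
[WYZ] = ½·(1·(1−(3/2)) + (-2)·(3/2−(32/7)) + 1·(32/7−1)) = ½·(-1/2 + 43/7 + 25/7) = 129/28, so the X-coordinate is (129/28)/(43/4) = 3/7.
[XWZ] = ½·(9·(32/7−(3/2)) + 1·(3/2−10) + 1·(10−(32/7))) = ½·(387/14 − 17/2 + 38/7) = 86/7, so the Y-coordinate is 8/7.
[XYW] = ½·(9·(1−(32/7)) + (-2)·(32/7−10) + 1·(10−1)) = ½·(-225/7 + 76/7 + 9) = -43/7, so the Z-coordinate is -4/7.
Check: 3/7 + 8/7 − 4/7 = 1.

(3/7, 8/7, -4/7)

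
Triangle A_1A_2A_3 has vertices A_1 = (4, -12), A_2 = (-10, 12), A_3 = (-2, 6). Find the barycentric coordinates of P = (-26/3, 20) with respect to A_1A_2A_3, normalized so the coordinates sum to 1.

Signed area of the reference triangle: [A_1A_2A_3] = ½·(4·(12−6) + (-10)·(6−(-12)) + (-2)·(-12−12)) = ½·(24 − 180 + 48) = -54.
[PA_2A_3] = ½·((-26/3)·(12−6) + (-10)·(6−20) + (-2)·(20−12)) = ½·(-52 + 140 − 16) = 36, so the A_1-coordinate is 36/(-54) = -2/3.
[A_1PA_3] = ½·(4·(20−6) + (-26/3)·(6−(-12)) + (-2)·(-12−20)) = ½·(56 − 156 + 64) = -18, so the A_2-coordinate is 1/3.
[A_1A_2P] = ½·(4·(12−20) + (-10)·(20−(-12)) + (-26/3)·(-12−12)) = ½·(-32 − 320 + 208) = -72, so the A_3-coordinate is 4/3.
Check: -2/3 + 1/3 + 4/3 = 1.

(-2/3, 1/3, 4/3)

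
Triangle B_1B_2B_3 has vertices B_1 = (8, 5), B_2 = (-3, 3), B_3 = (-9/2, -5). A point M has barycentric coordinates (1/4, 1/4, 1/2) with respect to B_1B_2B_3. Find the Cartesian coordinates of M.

(-1, -1/2)

M = (1/4)·B_1 + (1/4)·B_2 + (1/2)·B_3.
x-coordinate: (1/4)·8 + (1/4)·(-3) + (1/2)·(-9/2) = -1.
y-coordinate: (1/4)·5 + (1/4)·3 + (1/2)·(-5) = -1/2.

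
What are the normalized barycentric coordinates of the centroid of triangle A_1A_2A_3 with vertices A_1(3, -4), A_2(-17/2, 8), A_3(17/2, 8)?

The centroid is the average of the vertices, so each weight is 1/3.

(1/3, 1/3, 1/3)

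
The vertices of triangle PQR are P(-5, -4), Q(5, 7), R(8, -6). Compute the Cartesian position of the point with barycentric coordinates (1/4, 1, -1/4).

(7/4, 15/2)

S = (1/4)·P + 1·Q + (-1/4)·R.
x-coordinate: (1/4)·(-5) + 1·5 + (-1/4)·8 = 7/4.
y-coordinate: (1/4)·(-4) + 1·7 + (-1/4)·(-6) = 15/2.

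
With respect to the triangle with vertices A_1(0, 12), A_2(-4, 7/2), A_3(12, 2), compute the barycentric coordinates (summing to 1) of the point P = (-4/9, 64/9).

Signed area of the reference triangle: [A_1A_2A_3] = ½·(0·(7/2−2) + (-4)·(2−12) + 12·(12−(7/2))) = ½·(0 + 40 + 102) = 71.
[PA_2A_3] = ½·((-4/9)·(7/2−2) + (-4)·(2−(64/9)) + 12·(64/9−(7/2))) = ½·(-2/3 + 184/9 + 130/3) = 284/9, so the A_1-coordinate is (284/9)/71 = 4/9.
[A_1PA_3] = ½·(0·(64/9−2) + (-4/9)·(2−12) + 12·(12−(64/9))) = ½·(0 + 40/9 + 176/3) = 284/9, so the A_2-coordinate is 4/9.
[A_1A_2P] = ½·(0·(7/2−(64/9)) + (-4)·(64/9−12) + (-4/9)·(12−(7/2))) = ½·(0 + 176/9 − 34/9) = 71/9, so the A_3-coordinate is 1/9.

(4/9, 4/9, 1/9)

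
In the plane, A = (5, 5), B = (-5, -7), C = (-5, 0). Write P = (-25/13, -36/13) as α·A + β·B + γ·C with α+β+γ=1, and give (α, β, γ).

Signed area of the reference triangle: [ABC] = ½·(5·(-7−0) + (-5)·(0−5) + (-5)·(5−(-7))) = ½·(-35 + 25 − 60) = -35.
[PBC] = ½·((-25/13)·(-7−0) + (-5)·(0−(-36/13)) + (-5)·(-36/13−(-7))) = ½·(175/13 − 180/13 − 275/13) = -140/13, so the A-coordinate is (-140/13)/(-35) = 4/13.
[APC] = ½·(5·(-36/13−0) + (-25/13)·(0−5) + (-5)·(5−(-36/13))) = ½·(-180/13 + 125/13 − 505/13) = -280/13, so the B-coordinate is 8/13.
[ABP] = ½·(5·(-7−(-36/13)) + (-5)·(-36/13−5) + (-25/13)·(5−(-7))) = ½·(-275/13 + 505/13 − 300/13) = -35/13, so the C-coordinate is 1/13.

(4/13, 8/13, 1/13)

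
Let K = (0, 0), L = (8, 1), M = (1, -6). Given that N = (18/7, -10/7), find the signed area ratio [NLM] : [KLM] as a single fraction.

3/7

[KLM] = ½·(0·(1−(-6)) + 8·(-6−0) + 1·(0−1)) = ½·(0 − 48 − 1) = -49/2.
[NLM] = ½·((18/7)·(1−(-6)) + 8·(-6−(-10/7)) + 1·(-10/7−1)) = ½·(18 − 256/7 − 17/7) = -21/2, so the ratio is (-21/2)/(-49/2) = 3/7.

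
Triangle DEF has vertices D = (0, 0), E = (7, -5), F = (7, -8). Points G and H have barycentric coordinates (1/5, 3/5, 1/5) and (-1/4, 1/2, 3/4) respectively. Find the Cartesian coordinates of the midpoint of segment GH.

(287/40, -131/20)

Barycentric coordinates of the midpoint are the average: (-1/40, 11/20, 19/40).
Converting: (-1/40)·D + (11/20)·E + (19/40)·F = (287/40, -131/20).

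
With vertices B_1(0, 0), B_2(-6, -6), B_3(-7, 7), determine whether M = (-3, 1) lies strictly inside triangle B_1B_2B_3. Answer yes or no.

Barycentric coordinates of M: (23/42, 1/6, 2/7).
The three coordinates are positive, positive, positive; a point is interior exactly when all three are positive.

yes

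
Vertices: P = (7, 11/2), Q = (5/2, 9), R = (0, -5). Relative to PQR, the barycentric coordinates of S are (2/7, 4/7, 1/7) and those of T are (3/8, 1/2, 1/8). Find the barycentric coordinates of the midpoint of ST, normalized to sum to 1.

(37/112, 15/28, 15/112)

Since both coordinate triples sum to 1, the midpoint's barycentrics are the componentwise average.
(2/7+3/8)/2 = 37/112; similarly 15/28 and 15/112.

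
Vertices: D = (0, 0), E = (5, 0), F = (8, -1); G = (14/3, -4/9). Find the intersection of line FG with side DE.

Barycentric coordinates of G with respect to DEF: (1/3, 2/9, 4/9).
On side DE the F-coordinate is zero; dropping G's F-weight 4/9 and renormalizing the remaining 1/3 : 2/9 gives weights 3/5, 2/5 on D, E.
H = (3/5)·(0, 0) + (2/5)·(5, 0) = (2, 0).

(2, 0)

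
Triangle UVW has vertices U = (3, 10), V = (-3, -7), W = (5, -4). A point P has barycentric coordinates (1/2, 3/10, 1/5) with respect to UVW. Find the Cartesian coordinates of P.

(8/5, 21/10)

P = (1/2)·U + (3/10)·V + (1/5)·W.
x-coordinate: (1/2)·3 + (3/10)·(-3) + (1/5)·5 = 8/5.
y-coordinate: (1/2)·10 + (3/10)·(-7) + (1/5)·(-4) = 21/10.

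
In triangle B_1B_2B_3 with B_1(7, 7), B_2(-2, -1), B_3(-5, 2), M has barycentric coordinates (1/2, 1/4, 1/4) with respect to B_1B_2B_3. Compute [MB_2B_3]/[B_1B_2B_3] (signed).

1/2

The signed ratio [MB_2B_3]/[B_1B_2B_3] equals the barycentric coordinate of M at vertex B_1, which is 1/2.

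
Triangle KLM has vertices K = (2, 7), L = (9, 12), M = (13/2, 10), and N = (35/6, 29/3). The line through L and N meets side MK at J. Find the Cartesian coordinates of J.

Barycentric coordinates of N with respect to KLM: (1/3, 1/3, 1/3).
On side MK the L-coordinate is zero; dropping N's L-weight 1/3 and renormalizing the remaining 1/3 : 1/3 gives weights 1/2, 1/2 on M, K.
J = (1/2)·(13/2, 10) + (1/2)·(2, 7) = (17/4, 17/2).

(17/4, 17/2)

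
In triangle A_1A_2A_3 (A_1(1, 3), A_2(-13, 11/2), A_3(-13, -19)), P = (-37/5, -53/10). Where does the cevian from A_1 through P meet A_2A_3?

Barycentric coordinates of P with respect to A_1A_2A_3: (2/5, 1/5, 2/5).
On side A_2A_3 the A_1-coordinate is zero; dropping P's A_1-weight 2/5 and renormalizing the remaining 1/5 : 2/5 gives weights 1/3, 2/3 on A_2, A_3.
Q = (1/3)·(-13, 11/2) + (2/3)·(-13, -19) = (-13, -65/6).

(-13, -65/6)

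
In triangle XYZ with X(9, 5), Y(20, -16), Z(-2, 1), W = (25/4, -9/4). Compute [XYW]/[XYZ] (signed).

1/2

[XYZ] = ½·(9·(-16−1) + 20·(1−5) + (-2)·(5−(-16))) = ½·(-153 − 80 − 42) = -275/2.
[XYW] = ½·(9·(-16−(-9/4)) + 20·(-9/4−5) + (25/4)·(5−(-16))) = ½·(-495/4 − 145 + 525/4) = -275/4, so the ratio is (-275/4)/(-275/2) = 1/2.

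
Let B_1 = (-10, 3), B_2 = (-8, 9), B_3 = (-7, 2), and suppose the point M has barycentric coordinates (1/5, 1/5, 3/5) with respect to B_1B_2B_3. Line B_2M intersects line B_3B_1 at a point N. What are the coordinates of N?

Line B_2M meets B_3B_1 where the B_2-coordinate vanishes; zeroing M's B_2-weight and renormalizing leaves B_3, B_1-weights 3/5 : 1/5 → (3/4, 1/4).
So N = (3/4)·B_3 + (1/4)·B_1 = (-31/4, 9/4).

(-31/4, 9/4)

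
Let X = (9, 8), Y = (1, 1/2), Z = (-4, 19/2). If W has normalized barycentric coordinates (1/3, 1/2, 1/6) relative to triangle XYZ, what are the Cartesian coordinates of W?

(17/6, 9/2)

W = (1/3)·X + (1/2)·Y + (1/6)·Z.
x-coordinate: (1/3)·9 + (1/2)·1 + (1/6)·(-4) = 17/6.
y-coordinate: (1/3)·8 + (1/2)·(1/2) + (1/6)·(19/2) = 9/2.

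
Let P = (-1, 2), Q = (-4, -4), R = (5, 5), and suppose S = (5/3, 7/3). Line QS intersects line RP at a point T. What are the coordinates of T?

Barycentric coordinates of S with respect to PQR: (2/9, 2/9, 5/9).
On side RP the Q-coordinate is zero; dropping S's Q-weight 2/9 and renormalizing the remaining 5/9 : 2/9 gives weights 5/7, 2/7 on R, P.
T = (5/7)·(5, 5) + (2/7)·(-1, 2) = (23/7, 29/7).

(23/7, 29/7)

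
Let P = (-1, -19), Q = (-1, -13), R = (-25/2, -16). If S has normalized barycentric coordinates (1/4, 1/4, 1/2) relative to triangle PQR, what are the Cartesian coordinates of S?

(-27/4, -16)

S = (1/4)·P + (1/4)·Q + (1/2)·R.
x-coordinate: (1/4)·(-1) + (1/4)·(-1) + (1/2)·(-25/2) = -27/4.
y-coordinate: (1/4)·(-19) + (1/4)·(-13) + (1/2)·(-16) = -16.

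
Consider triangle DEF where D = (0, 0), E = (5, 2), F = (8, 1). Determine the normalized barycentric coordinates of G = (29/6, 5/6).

Signed area of the reference triangle: [DEF] = ½·(0·(2−1) + 5·(1−0) + 8·(0−2)) = ½·(0 + 5 − 16) = -11/2.
[GEF] = ½·((29/6)·(2−1) + 5·(1−(5/6)) + 8·(5/6−2)) = ½·(29/6 + 5/6 − 28/3) = -11/6, so the D-coordinate is (-11/6)/(-11/2) = 1/3.
[DGF] = ½·(0·(5/6−1) + (29/6)·(1−0) + 8·(0−(5/6))) = ½·(0 + 29/6 − 20/3) = -11/12, so the E-coordinate is 1/6.
[DEG] = ½·(0·(2−(5/6)) + 5·(5/6−0) + (29/6)·(0−2)) = ½·(0 + 25/6 − 29/3) = -11/4, so the F-coordinate is 1/2.
Check: 1/3 + 1/6 + 1/2 = 1.

(1/3, 1/6, 1/2)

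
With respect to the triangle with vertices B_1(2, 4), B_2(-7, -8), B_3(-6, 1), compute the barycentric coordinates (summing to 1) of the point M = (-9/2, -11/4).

(1/4, 1/2, 1/4)

Signed area of the reference triangle: [B_1B_2B_3] = ½·(2·(-8−1) + (-7)·(1−4) + (-6)·(4−(-8))) = ½·(-18 + 21 − 72) = -69/2.
[MB_2B_3] = ½·((-9/2)·(-8−1) + (-7)·(1−(-11/4)) + (-6)·(-11/4−(-8))) = ½·(81/2 − 105/4 − 63/2) = -69/8, so the B_1-coordinate is (-69/8)/(-69/2) = 1/4.
[B_1MB_3] = ½·(2·(-11/4−1) + (-9/2)·(1−4) + (-6)·(4−(-11/4))) = ½·(-15/2 + 27/2 − 81/2) = -69/4, so the B_2-coordinate is 1/2.
[B_1B_2M] = ½·(2·(-8−(-11/4)) + (-7)·(-11/4−4) + (-9/2)·(4−(-8))) = ½·(-21/2 + 189/4 − 54) = -69/8, so the B_3-coordinate is 1/4.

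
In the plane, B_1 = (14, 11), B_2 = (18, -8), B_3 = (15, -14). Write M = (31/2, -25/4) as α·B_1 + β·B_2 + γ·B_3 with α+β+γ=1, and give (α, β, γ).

Signed area of the reference triangle: [B_1B_2B_3] = ½·(14·(-8−(-14)) + 18·(-14−11) + 15·(11−(-8))) = ½·(84 − 450 + 285) = -81/2.
[MB_2B_3] = ½·((31/2)·(-8−(-14)) + 18·(-14−(-25/4)) + 15·(-25/4−(-8))) = ½·(93 − 279/2 + 105/4) = -81/8, so the B_1-coordinate is (-81/8)/(-81/2) = 1/4.
[B_1MB_3] = ½·(14·(-25/4−(-14)) + (31/2)·(-14−11) + 15·(11−(-25/4))) = ½·(217/2 − 775/2 + 1035/4) = -81/8, so the B_2-coordinate is 1/4.
[B_1B_2M] = ½·(14·(-8−(-25/4)) + 18·(-25/4−11) + (31/2)·(11−(-8))) = ½·(-49/2 − 621/2 + 589/2) = -81/4, so the B_3-coordinate is 1/2.
Check: 1/4 + 1/4 + 1/2 = 1.

(1/4, 1/4, 1/2)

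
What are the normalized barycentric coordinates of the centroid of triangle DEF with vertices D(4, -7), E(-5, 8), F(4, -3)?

The centroid is the average of the vertices, so each weight is 1/3.

(1/3, 1/3, 1/3)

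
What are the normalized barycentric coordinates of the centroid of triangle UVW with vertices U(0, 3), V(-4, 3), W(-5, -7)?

(1/3, 1/3, 1/3)

The centroid is the average of the vertices, so each weight is 1/3.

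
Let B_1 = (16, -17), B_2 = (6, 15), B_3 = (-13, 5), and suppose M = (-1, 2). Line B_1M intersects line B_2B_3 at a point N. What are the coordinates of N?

(-20/3, 25/3)

Barycentric coordinates of M with respect to B_1B_2B_3: (1/4, 1/4, 1/2).
On side B_2B_3 the B_1-coordinate is zero; dropping M's B_1-weight 1/4 and renormalizing the remaining 1/4 : 1/2 gives weights 1/3, 2/3 on B_2, B_3.
N = (1/3)·(6, 15) + (2/3)·(-13, 5) = (-20/3, 25/3).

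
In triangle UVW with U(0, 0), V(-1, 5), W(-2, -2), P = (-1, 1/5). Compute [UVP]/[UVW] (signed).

[UVW] = ½·(0·(5−(-2)) + (-1)·(-2−0) + (-2)·(0−5)) = ½·(0 + 2 + 10) = 6.
[UVP] = ½·(0·(5−(1/5)) + (-1)·(1/5−0) + (-1)·(0−5)) = ½·(0 − 1/5 + 5) = 12/5, so the ratio is (12/5)/6 = 2/5.

2/5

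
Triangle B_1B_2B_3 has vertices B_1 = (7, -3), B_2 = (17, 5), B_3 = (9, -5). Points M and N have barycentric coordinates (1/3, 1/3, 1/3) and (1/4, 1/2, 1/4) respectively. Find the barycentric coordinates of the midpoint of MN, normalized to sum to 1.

(7/24, 5/12, 7/24)

Since both coordinate triples sum to 1, the midpoint's barycentrics are the componentwise average.
(1/3+1/4)/2 = 7/24; similarly 5/12 and 7/24.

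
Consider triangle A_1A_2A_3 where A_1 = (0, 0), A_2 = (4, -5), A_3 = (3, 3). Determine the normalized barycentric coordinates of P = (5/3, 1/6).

Signed area of the reference triangle: [A_1A_2A_3] = ½·(0·(-5−3) + 4·(3−0) + 3·(0−(-5))) = ½·(0 + 12 + 15) = 27/2.
[PA_2A_3] = ½·((5/3)·(-5−3) + 4·(3−(1/6)) + 3·(1/6−(-5))) = ½·(-40/3 + 34/3 + 31/2) = 27/4, so the A_1-coordinate is (27/4)/(27/2) = 1/2.
[A_1PA_3] = ½·(0·(1/6−3) + (5/3)·(3−0) + 3·(0−(1/6))) = ½·(0 + 5 − 1/2) = 9/4, so the A_2-coordinate is 1/6.
[A_1A_2P] = ½·(0·(-5−(1/6)) + 4·(1/6−0) + (5/3)·(0−(-5))) = ½·(0 + 2/3 + 25/3) = 9/2, so the A_3-coordinate is 1/3.

(1/2, 1/6, 1/3)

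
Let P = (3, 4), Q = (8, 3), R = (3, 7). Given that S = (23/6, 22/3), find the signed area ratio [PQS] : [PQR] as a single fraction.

[PQR] = ½·(3·(3−7) + 8·(7−4) + 3·(4−3)) = ½·(-12 + 24 + 3) = 15/2.
[PQS] = ½·(3·(3−(22/3)) + 8·(22/3−4) + (23/6)·(4−3)) = ½·(-13 + 80/3 + 23/6) = 35/4, so the ratio is (35/4)/(15/2) = 7/6.

7/6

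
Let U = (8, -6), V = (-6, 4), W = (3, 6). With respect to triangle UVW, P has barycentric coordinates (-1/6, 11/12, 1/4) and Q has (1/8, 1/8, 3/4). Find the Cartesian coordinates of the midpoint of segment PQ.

(-43/24, 125/24)

Barycentric coordinates of the midpoint are the average: (-1/48, 25/48, 1/2).
Converting: (-1/48)·U + (25/48)·V + (1/2)·W = (-43/24, 125/24).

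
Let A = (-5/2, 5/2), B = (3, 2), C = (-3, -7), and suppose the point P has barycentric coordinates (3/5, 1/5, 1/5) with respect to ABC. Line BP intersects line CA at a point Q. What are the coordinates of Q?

(-21/8, 1/8)

Line BP meets CA where the B-coordinate vanishes; zeroing P's B-weight and renormalizing leaves C, A-weights 1/5 : 3/5 → (1/4, 3/4).
So Q = (1/4)·C + (3/4)·A = (-21/8, 1/8).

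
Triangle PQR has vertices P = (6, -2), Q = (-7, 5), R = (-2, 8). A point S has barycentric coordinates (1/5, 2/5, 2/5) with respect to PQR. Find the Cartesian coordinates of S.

S = (1/5)·P + (2/5)·Q + (2/5)·R.
x-coordinate: (1/5)·6 + (2/5)·(-7) + (2/5)·(-2) = -12/5.
y-coordinate: (1/5)·(-2) + (2/5)·5 + (2/5)·8 = 24/5.

(-12/5, 24/5)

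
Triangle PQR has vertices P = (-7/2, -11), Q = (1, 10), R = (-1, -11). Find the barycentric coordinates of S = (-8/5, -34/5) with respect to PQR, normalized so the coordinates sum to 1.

Signed area of the reference triangle: [PQR] = ½·((-7/2)·(10−(-11)) + 1·(-11−(-11)) + (-1)·(-11−10)) = ½·(-147/2 + 0 + 21) = -105/4.
[SQR] = ½·((-8/5)·(10−(-11)) + 1·(-11−(-34/5)) + (-1)·(-34/5−10)) = ½·(-168/5 − 21/5 + 84/5) = -21/2, so the P-coordinate is (-21/2)/(-105/4) = 2/5.
[PSR] = ½·((-7/2)·(-34/5−(-11)) + (-8/5)·(-11−(-11)) + (-1)·(-11−(-34/5))) = ½·(-147/10 + 0 + 21/5) = -21/4, so the Q-coordinate is 1/5.
[PQS] = ½·((-7/2)·(10−(-34/5)) + 1·(-34/5−(-11)) + (-8/5)·(-11−10)) = ½·(-294/5 + 21/5 + 168/5) = -21/2, so the R-coordinate is 2/5.
Check: 2/5 + 1/5 + 2/5 = 1.

(2/5, 1/5, 2/5)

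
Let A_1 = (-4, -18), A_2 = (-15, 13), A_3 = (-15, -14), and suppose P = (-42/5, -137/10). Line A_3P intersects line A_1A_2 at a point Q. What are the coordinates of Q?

Barycentric coordinates of P with respect to A_1A_2A_3: (3/5, 1/10, 3/10).
On side A_1A_2 the A_3-coordinate is zero; dropping P's A_3-weight 3/10 and renormalizing the remaining 3/5 : 1/10 gives weights 6/7, 1/7 on A_1, A_2.
Q = (6/7)·(-4, -18) + (1/7)·(-15, 13) = (-39/7, -95/7).

(-39/7, -95/7)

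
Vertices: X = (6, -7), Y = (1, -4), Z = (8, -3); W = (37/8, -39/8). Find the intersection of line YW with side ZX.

(34/5, -27/5)

Barycentric coordinates of W with respect to XYZ: (3/8, 3/8, 1/4).
On side ZX the Y-coordinate is zero; dropping W's Y-weight 3/8 and renormalizing the remaining 1/4 : 3/8 gives weights 2/5, 3/5 on Z, X.
V = (2/5)·(8, -3) + (3/5)·(6, -7) = (34/5, -27/5).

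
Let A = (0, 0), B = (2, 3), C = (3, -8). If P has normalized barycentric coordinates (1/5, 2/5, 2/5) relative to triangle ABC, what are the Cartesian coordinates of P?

(2, -2)

P = (1/5)·A + (2/5)·B + (2/5)·C.
x-coordinate: (1/5)·0 + (2/5)·2 + (2/5)·3 = 2.
y-coordinate: (1/5)·0 + (2/5)·3 + (2/5)·(-8) = -2.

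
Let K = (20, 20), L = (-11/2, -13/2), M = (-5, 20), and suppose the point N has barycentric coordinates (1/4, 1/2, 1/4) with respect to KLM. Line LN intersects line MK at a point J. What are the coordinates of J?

(15/2, 20)

Line LN meets MK where the L-coordinate vanishes; zeroing N's L-weight and renormalizing leaves M, K-weights 1/4 : 1/4 → (1/2, 1/2).
So J = (1/2)·M + (1/2)·K = (15/2, 20).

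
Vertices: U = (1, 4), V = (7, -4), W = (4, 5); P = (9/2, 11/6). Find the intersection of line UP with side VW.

Barycentric coordinates of P with respect to UVW: (1/6, 1/3, 1/2).
On side VW the U-coordinate is zero; dropping P's U-weight 1/6 and renormalizing the remaining 1/3 : 1/2 gives weights 2/5, 3/5 on V, W.
Q = (2/5)·(7, -4) + (3/5)·(4, 5) = (26/5, 7/5).

(26/5, 7/5)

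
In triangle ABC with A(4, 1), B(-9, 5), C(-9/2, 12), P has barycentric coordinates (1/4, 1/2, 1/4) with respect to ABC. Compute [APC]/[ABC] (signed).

The signed ratio [APC]/[ABC] equals the barycentric coordinate of P at vertex B, which is 1/2.

1/2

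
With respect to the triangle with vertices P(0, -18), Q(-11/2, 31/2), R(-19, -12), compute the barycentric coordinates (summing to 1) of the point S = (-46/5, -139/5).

(4/5, -2/5, 3/5)

Signed area of the reference triangle: [PQR] = ½·(0·(31/2−(-12)) + (-11/2)·(-12−(-18)) + (-19)·(-18−(31/2))) = ½·(0 − 33 + 1273/2) = 1207/4.
[SQR] = ½·((-46/5)·(31/2−(-12)) + (-11/2)·(-12−(-139/5)) + (-19)·(-139/5−(31/2))) = ½·(-253 − 869/10 + 8227/10) = 1207/5, so the P-coordinate is (1207/5)/(1207/4) = 4/5.
[PSR] = ½·(0·(-139/5−(-12)) + (-46/5)·(-12−(-18)) + (-19)·(-18−(-139/5))) = ½·(0 − 276/5 − 931/5) = -1207/10, so the Q-coordinate is -2/5.
[PQS] = ½·(0·(31/2−(-139/5)) + (-11/2)·(-139/5−(-18)) + (-46/5)·(-18−(31/2))) = ½·(0 + 539/10 + 1541/5) = 3621/20, so the R-coordinate is 3/5.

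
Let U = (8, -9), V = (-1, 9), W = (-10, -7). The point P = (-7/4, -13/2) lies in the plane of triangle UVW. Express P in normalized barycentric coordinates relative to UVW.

(5/12, 1/12, 1/2)

Signed area of the reference triangle: [UVW] = ½·(8·(9−(-7)) + (-1)·(-7−(-9)) + (-10)·(-9−9)) = ½·(128 − 2 + 180) = 153.
[PVW] = ½·((-7/4)·(9−(-7)) + (-1)·(-7−(-13/2)) + (-10)·(-13/2−9)) = ½·(-28 + 1/2 + 155) = 255/4, so the U-coordinate is (255/4)/153 = 5/12.
[UPW] = ½·(8·(-13/2−(-7)) + (-7/4)·(-7−(-9)) + (-10)·(-9−(-13/2))) = ½·(4 − 7/2 + 25) = 51/4, so the V-coordinate is 1/12.
[UVP] = ½·(8·(9−(-13/2)) + (-1)·(-13/2−(-9)) + (-7/4)·(-9−9)) = ½·(124 − 5/2 + 63/2) = 153/2, so the W-coordinate is 1/2.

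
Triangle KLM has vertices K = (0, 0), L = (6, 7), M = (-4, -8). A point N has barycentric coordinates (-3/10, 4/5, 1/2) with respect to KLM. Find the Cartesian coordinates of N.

N = (-3/10)·K + (4/5)·L + (1/2)·M.
x-coordinate: (-3/10)·0 + (4/5)·6 + (1/2)·(-4) = 14/5.
y-coordinate: (-3/10)·0 + (4/5)·7 + (1/2)·(-8) = 8/5.

(14/5, 8/5)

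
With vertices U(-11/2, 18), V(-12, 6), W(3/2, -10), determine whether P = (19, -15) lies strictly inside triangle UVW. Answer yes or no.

Barycentric coordinates of P: (425/532, -65/38, 1017/532).
The three coordinates are positive, negative, positive; a point is interior exactly when all three are positive.

no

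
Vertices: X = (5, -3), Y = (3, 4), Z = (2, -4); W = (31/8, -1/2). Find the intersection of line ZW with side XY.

(29/7, 0)

Barycentric coordinates of W with respect to XYZ: (1/2, 3/8, 1/8).
On side XY the Z-coordinate is zero; dropping W's Z-weight 1/8 and renormalizing the remaining 1/2 : 3/8 gives weights 4/7, 3/7 on X, Y.
V = (4/7)·(5, -3) + (3/7)·(3, 4) = (29/7, 0).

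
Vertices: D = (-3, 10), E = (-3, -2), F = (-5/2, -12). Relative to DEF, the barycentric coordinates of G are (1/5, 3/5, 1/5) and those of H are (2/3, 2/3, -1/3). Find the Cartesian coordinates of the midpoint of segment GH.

(-91/30, 58/15)

Barycentric coordinates of the midpoint are the average: (13/30, 19/30, -1/15).
Converting: (13/30)·D + (19/30)·E + (-1/15)·F = (-91/30, 58/15).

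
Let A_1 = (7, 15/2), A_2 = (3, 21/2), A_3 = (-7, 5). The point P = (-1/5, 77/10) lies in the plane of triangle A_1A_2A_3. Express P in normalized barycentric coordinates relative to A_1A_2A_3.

(1/5, 2/5, 2/5)

Signed area of the reference triangle: [A_1A_2A_3] = ½·(7·(21/2−5) + 3·(5−(15/2)) + (-7)·(15/2−(21/2))) = ½·(77/2 − 15/2 + 21) = 26.
[PA_2A_3] = ½·((-1/5)·(21/2−5) + 3·(5−(77/10)) + (-7)·(77/10−(21/2))) = ½·(-11/10 − 81/10 + 98/5) = 26/5, so the A_1-coordinate is (26/5)/26 = 1/5.
[A_1PA_3] = ½·(7·(77/10−5) + (-1/5)·(5−(15/2)) + (-7)·(15/2−(77/10))) = ½·(189/10 + 1/2 + 7/5) = 52/5, so the A_2-coordinate is 2/5.
[A_1A_2P] = ½·(7·(21/2−(77/10)) + 3·(77/10−(15/2)) + (-1/5)·(15/2−(21/2))) = ½·(98/5 + 3/5 + 3/5) = 52/5, so the A_3-coordinate is 2/5.
Check: 1/5 + 2/5 + 2/5 = 1.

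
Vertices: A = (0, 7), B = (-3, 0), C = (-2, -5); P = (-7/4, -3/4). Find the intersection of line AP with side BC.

Barycentric coordinates of P with respect to ABC: (1/4, 1/4, 1/2).
On side BC the A-coordinate is zero; dropping P's A-weight 1/4 and renormalizing the remaining 1/4 : 1/2 gives weights 1/3, 2/3 on B, C.
Q = (1/3)·(-3, 0) + (2/3)·(-2, -5) = (-7/3, -10/3).

(-7/3, -10/3)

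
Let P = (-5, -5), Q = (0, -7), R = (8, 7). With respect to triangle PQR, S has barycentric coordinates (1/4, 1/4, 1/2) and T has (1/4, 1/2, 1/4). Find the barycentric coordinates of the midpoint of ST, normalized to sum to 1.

(1/4, 3/8, 3/8)

Since both coordinate triples sum to 1, the midpoint's barycentrics are the componentwise average.
(1/4+1/4)/2 = 1/4; similarly 3/8 and 3/8.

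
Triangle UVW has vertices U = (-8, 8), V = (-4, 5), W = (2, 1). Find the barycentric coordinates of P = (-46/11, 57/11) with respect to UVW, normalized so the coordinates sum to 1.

(2/11, 8/11, 1/11)

Signed area of the reference triangle: [UVW] = ½·((-8)·(5−1) + (-4)·(1−8) + 2·(8−5)) = ½·(-32 + 28 + 6) = 1.
[PVW] = ½·((-46/11)·(5−1) + (-4)·(1−(57/11)) + 2·(57/11−5)) = ½·(-184/11 + 184/11 + 4/11) = 2/11, so the U-coordinate is (2/11)/1 = 2/11.
[UPW] = ½·((-8)·(57/11−1) + (-46/11)·(1−8) + 2·(8−(57/11))) = ½·(-368/11 + 322/11 + 62/11) = 8/11, so the V-coordinate is 8/11.
[UVP] = ½·((-8)·(5−(57/11)) + (-4)·(57/11−8) + (-46/11)·(8−5)) = ½·(16/11 + 124/11 − 138/11) = 1/11, so the W-coordinate is 1/11.
Check: 2/11 + 8/11 + 1/11 = 1.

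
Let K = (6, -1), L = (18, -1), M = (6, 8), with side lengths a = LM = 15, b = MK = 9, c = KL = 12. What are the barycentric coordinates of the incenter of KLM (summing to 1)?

(5/12, 1/4, 1/3)

The incenter has barycentric coordinates proportional to the opposite side lengths: (15 : 9 : 12).
Normalizing by 15+9+12 = 36 gives (5/12, 1/4, 1/3).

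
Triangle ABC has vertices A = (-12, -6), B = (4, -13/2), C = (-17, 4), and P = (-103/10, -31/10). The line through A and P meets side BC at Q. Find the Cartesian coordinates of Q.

(-43/5, -1/5)

Barycentric coordinates of P with respect to ABC: (1/2, 1/5, 3/10).
On side BC the A-coordinate is zero; dropping P's A-weight 1/2 and renormalizing the remaining 1/5 : 3/10 gives weights 2/5, 3/5 on B, C.
Q = (2/5)·(4, -13/2) + (3/5)·(-17, 4) = (-43/5, -1/5).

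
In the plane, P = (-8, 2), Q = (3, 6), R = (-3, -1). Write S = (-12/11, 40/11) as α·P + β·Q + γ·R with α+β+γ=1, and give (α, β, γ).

(3/11, 6/11, 2/11)

Signed area of the reference triangle: [PQR] = ½·((-8)·(6−(-1)) + 3·(-1−2) + (-3)·(2−6)) = ½·(-56 − 9 + 12) = -53/2.
[SQR] = ½·((-12/11)·(6−(-1)) + 3·(-1−(40/11)) + (-3)·(40/11−6)) = ½·(-84/11 − 153/11 + 78/11) = -159/22, so the P-coordinate is (-159/22)/(-53/2) = 3/11.
[PSR] = ½·((-8)·(40/11−(-1)) + (-12/11)·(-1−2) + (-3)·(2−(40/11))) = ½·(-408/11 + 36/11 + 54/11) = -159/11, so the Q-coordinate is 6/11.
[PQS] = ½·((-8)·(6−(40/11)) + 3·(40/11−2) + (-12/11)·(2−6)) = ½·(-208/11 + 54/11 + 48/11) = -53/11, so the R-coordinate is 2/11.
Check: 3/11 + 6/11 + 2/11 = 1.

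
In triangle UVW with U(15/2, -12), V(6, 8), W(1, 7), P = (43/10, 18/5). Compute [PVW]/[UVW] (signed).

[UVW] = ½·((15/2)·(8−7) + 6·(7−(-12)) + 1·(-12−8)) = ½·(15/2 + 114 − 20) = 203/4.
[PVW] = ½·((43/10)·(8−7) + 6·(7−(18/5)) + 1·(18/5−8)) = ½·(43/10 + 102/5 − 22/5) = 203/20, so the ratio is (203/20)/(203/4) = 1/5.

1/5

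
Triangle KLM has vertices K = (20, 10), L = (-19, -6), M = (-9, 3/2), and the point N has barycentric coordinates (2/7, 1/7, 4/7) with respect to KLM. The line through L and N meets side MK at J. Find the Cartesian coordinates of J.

Line LN meets MK where the L-coordinate vanishes; zeroing N's L-weight and renormalizing leaves M, K-weights 4/7 : 2/7 → (2/3, 1/3).
So J = (2/3)·M + (1/3)·K = (2/3, 13/3).

(2/3, 13/3)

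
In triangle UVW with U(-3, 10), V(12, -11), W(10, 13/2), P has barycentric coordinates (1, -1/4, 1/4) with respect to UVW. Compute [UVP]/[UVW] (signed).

The signed ratio [UVP]/[UVW] equals the barycentric coordinate of P at vertex W, which is 1/4.

1/4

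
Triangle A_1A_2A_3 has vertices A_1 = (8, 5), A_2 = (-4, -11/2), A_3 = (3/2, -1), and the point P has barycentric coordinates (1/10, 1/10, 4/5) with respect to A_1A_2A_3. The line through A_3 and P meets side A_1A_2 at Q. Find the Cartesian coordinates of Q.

Line A_3P meets A_1A_2 where the A_3-coordinate vanishes; zeroing P's A_3-weight and renormalizing leaves A_1, A_2-weights 1/10 : 1/10 → (1/2, 1/2).
So Q = (1/2)·A_1 + (1/2)·A_2 = (2, -1/4).

(2, -1/4)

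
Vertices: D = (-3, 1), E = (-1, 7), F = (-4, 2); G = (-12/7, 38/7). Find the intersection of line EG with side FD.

(-7/2, 3/2)

Barycentric coordinates of G with respect to DEF: (1/7, 5/7, 1/7).
On side FD the E-coordinate is zero; dropping G's E-weight 5/7 and renormalizing the remaining 1/7 : 1/7 gives weights 1/2, 1/2 on F, D.
H = (1/2)·(-4, 2) + (1/2)·(-3, 1) = (-7/2, 3/2).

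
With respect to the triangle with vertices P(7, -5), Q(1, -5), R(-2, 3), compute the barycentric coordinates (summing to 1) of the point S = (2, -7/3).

Signed area of the reference triangle: [PQR] = ½·(7·(-5−3) + 1·(3−(-5)) + (-2)·(-5−(-5))) = ½·(-56 + 8 + 0) = -24.
[SQR] = ½·(2·(-5−3) + 1·(3−(-7/3)) + (-2)·(-7/3−(-5))) = ½·(-16 + 16/3 − 16/3) = -8, so the P-coordinate is (-8)/(-24) = 1/3.
[PSR] = ½·(7·(-7/3−3) + 2·(3−(-5)) + (-2)·(-5−(-7/3))) = ½·(-112/3 + 16 + 16/3) = -8, so the Q-coordinate is 1/3.
[PQS] = ½·(7·(-5−(-7/3)) + 1·(-7/3−(-5)) + 2·(-5−(-5))) = ½·(-56/3 + 8/3 + 0) = -8, so the R-coordinate is 1/3.
Check: 1/3 + 1/3 + 1/3 = 1.

(1/3, 1/3, 1/3)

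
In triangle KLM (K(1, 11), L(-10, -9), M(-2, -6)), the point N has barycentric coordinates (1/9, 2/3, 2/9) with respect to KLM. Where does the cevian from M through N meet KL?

(-59/7, -43/7)

Line MN meets KL where the M-coordinate vanishes; zeroing N's M-weight and renormalizing leaves K, L-weights 1/9 : 2/3 → (1/7, 6/7).
So J = (1/7)·K + (6/7)·L = (-59/7, -43/7).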